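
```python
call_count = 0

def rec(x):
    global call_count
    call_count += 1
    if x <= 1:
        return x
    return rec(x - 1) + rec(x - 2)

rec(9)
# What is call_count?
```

Calls(x) = 1 + Calls(x-1) + Calls(x-2); Calls(0)=Calls(1)=1. For x=9 this gives 109.

Answer: 109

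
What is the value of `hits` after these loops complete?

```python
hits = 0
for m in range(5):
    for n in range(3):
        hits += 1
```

5 * 3 = 15
`hits` takes the values: 0 → 1 → 2 → 3 → 4 → 5 → 6 → 7 → 8 → 9 → 10 → 11 → 12 → 13 → 14 → 15

Answer: 15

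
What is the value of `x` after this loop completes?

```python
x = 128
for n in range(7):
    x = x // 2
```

Halve 7 times: 128 // 2^7 = 1
`x` takes the values: 128 → 64 → 32 → 16 → 8 → 4 → 2 → 1

Answer: 1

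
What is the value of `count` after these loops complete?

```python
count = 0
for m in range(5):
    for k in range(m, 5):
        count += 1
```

Upper triangle: 5 + 4 + ... + 1
`count` takes the values: 0 → 1 → 2 → 3 → 4 → 5 → 6 → 7 → 8 → 9 → 10 → 11 → 12 → 13 → 14 → 15

Answer: 15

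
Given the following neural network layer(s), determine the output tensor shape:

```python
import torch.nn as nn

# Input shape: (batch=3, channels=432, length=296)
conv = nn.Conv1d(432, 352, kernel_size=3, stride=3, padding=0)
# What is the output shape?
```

Input: (3, 432, 296) -> Output: (3, 352, 98)

Answer: (3, 352, 98)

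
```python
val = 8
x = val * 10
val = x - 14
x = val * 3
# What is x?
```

Trace:
`val = 8` → val = 8
`x = val * 10` → x = 80
`val = x - 14` → val = 66
`x = val * 3` → x = 198
So x = 198

Answer: 198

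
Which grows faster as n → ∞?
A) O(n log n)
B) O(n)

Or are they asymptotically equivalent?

O(n log n) vs O(n): Higher order terms dominate.

Answer: A) O(n log n) grows faster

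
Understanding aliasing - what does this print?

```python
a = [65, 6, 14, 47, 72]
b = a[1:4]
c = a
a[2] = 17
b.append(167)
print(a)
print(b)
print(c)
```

Key concept: slice vs alias.
Step by step:
`a = [65, 6, 14, 47, 72]` → a = [65, 6, 14, 47, 72]
`b = a[1:4]` → b = [6, 14, 47]
`c = a` → c = [65, 6, 14, 47, 72] (same object as a)
`a[2] = 17` → a = [65, 6, 17, 47, 72] (same object as c); c = [65, 6, 17, 47, 72] (same object as a)
`b.append(167)` → b = [6, 14, 47, 167]
`print(a)` → prints [65, 6, 17, 47, 72]
`print(b)` → prints [6, 14, 47, 167]
`print(c)` → prints [65, 6, 17, 47, 72]

Answer:
[65, 6, 17, 47, 72]
[6, 14, 47, 167]
[65, 6, 17, 47, 72]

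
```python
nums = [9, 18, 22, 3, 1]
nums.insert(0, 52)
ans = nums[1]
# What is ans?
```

Trace:
`nums = [9, 18, 22, 3, 1]` → nums = [9, 18, 22, 3, 1]
`nums.insert(0, 52)` → nums = [52, 9, 18, 22, 3, 1]
`ans = nums[1]` → ans = 9
So ans = 9

Answer: 9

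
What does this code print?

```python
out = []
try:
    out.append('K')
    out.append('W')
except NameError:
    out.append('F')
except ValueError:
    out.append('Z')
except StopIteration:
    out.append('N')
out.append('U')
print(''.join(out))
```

Execution trace: 'K' (try body) → 'W' (try body, no exception) → 'U' (after the try/except). Output: KWU

Answer: KWU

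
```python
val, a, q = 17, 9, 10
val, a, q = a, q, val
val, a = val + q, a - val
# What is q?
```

Trace:
`val, a, q = 17, 9, 10` → val = 17; a = 9; q = 10
`val, a, q = a, q, val` → val = 9; a = 10; q = 17
`val, a = val + q, a - val` → val = 26; a = 1
So q = 17

Answer: 17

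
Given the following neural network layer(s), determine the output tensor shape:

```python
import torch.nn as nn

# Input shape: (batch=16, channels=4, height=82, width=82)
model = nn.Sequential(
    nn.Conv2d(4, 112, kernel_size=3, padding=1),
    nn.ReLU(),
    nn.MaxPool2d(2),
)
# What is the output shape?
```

Input: (16, 4, 82, 82) -> after Conv2d: (16, 112, 82, 82) -> after ReLU: (16, 112, 82, 82) -> Output: (16, 112, 41, 41)

Answer: (16, 112, 41, 41)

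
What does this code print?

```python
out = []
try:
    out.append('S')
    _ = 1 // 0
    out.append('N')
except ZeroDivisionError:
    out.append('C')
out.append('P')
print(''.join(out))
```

Execution trace: 'S' (try body) → 'C' (except ZeroDivisionError) → 'P' (after the try/except). Output: SCP

Answer: SCP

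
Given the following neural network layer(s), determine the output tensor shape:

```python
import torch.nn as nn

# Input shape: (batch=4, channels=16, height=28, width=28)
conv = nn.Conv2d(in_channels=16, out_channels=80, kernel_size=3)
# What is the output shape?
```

Input: (4, 16, 28, 28) -> Output: (4, 80, 26, 26)

Answer: (4, 80, 26, 26)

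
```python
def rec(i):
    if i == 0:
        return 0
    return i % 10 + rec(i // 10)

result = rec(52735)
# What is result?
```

Sum of digits of 52735: 5 + 3 + 7 + 2 + 5 = 22

Answer: 22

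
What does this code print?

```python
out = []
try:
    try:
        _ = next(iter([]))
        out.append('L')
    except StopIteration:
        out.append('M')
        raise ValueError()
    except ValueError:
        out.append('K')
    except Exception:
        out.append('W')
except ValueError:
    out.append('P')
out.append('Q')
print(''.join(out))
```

Execution trace: 'M' (inner except StopIteration) → 'P' (outer except ValueError) → 'Q' (after the try/except). Output: MPQ

Answer: MPQ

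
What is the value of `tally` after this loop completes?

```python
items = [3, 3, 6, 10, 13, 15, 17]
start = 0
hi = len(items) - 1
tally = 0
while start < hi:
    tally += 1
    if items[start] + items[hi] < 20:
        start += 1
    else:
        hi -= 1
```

Steps to find pair summing to 20
`tally` takes the values: 0 → 1 → 2 → 3 → 4 → 5 → 6

Answer: 6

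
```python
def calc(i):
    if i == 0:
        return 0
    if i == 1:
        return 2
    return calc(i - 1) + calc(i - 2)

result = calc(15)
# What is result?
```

Build up from base cases: calc(0)=0, calc(1)=2, calc(2)=2, calc(3)=4, calc(4)=6, calc(5)=10, calc(6)=16, ..., calc(15)=1220

Answer: 1220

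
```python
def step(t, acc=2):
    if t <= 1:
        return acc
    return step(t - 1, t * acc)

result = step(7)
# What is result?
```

Accumulator trace (n, acc): (7, 2) -> (6, 14) -> (5, 84) -> (4, 420) -> (3, 1680) -> (2, 5040) -> (1, 10080) -> return 10080

Answer: 10080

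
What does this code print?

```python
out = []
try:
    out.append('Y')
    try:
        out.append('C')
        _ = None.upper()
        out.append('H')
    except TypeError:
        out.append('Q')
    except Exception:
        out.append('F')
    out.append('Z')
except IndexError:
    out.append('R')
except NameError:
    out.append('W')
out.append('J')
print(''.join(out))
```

Execution trace: 'Y' (try body) → 'C' (inner try body) → 'F' (inner except Exception) → 'Z' (try body, no exception) → 'J' (after the try/except). Output: YCFZJ

Answer: YCFZJ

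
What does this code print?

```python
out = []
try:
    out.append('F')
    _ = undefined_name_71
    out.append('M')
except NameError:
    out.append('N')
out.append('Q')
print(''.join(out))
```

Execution trace: 'F' (try body) → 'N' (except NameError) → 'Q' (after the try/except). Output: FNQ

Answer: FNQ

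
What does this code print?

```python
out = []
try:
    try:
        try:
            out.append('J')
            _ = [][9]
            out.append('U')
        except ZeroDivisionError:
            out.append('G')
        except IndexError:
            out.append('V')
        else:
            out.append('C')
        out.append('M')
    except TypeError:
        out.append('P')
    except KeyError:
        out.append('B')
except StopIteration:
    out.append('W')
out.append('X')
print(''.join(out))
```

Execution trace: 'J' (inner try body) → 'V' (inner except IndexError) → 'M' (try body, no exception) → 'X' (after the try/except). Output: JVMX

Answer: JVMX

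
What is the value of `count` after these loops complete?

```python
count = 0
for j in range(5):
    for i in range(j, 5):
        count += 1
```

Upper triangle: 5 + 4 + ... + 1
`count` takes the values: 0 → 1 → 2 → 3 → 4 → 5 → 6 → 7 → 8 → 9 → 10 → 11 → 12 → 13 → 14 → 15

Answer: 15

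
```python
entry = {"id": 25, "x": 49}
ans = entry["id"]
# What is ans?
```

Trace:
`entry = {"id": 25, "x": 49}` → entry = {'id': 25, 'x': 49}
`ans = entry["id"]` → ans = 25
So ans = 25

Answer: 25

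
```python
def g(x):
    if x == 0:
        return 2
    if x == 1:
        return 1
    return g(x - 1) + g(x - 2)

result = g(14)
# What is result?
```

Build up from base cases: g(0)=2, g(1)=1, g(2)=3, g(3)=4, g(4)=7, g(5)=11, g(6)=18, ..., g(14)=843

Answer: 843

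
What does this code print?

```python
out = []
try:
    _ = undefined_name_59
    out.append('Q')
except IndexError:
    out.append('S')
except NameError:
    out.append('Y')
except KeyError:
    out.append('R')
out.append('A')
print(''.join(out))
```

Execution trace: 'Y' (except NameError) → 'A' (after the try/except). Output: YA

Answer: YA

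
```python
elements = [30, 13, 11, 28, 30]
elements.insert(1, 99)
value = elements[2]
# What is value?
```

Trace:
`elements = [30, 13, 11, 28, 30]` → elements = [30, 13, 11, 28, 30]
`elements.insert(1, 99)` → elements = [30, 99, 13, 11, 28, 30]
`value = elements[2]` → value = 13
So value = 13

Answer: 13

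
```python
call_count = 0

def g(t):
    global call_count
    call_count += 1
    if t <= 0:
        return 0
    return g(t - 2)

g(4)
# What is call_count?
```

Linear recursion stepping by 2: 3 calls from t=4 down to ≤0.

Answer: 3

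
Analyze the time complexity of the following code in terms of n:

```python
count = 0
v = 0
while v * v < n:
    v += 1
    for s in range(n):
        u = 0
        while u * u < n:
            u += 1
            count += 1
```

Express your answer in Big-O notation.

Each loop level contributes: √n × n × √n. Multiplying the contributions gives O(n^2).

Answer: O(n^2)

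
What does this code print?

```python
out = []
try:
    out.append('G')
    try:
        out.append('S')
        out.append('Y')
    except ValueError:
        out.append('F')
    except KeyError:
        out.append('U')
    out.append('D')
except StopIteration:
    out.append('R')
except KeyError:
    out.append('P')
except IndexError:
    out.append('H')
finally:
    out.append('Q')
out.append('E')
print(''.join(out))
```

Execution trace: 'G' (try body) → 'S' (inner try body) → 'Y' (inner try body, no exception) → 'D' (try body, no exception) → 'Q' (finally) → 'E' (after the try/except). Output: GSYDQE

Answer: GSYDQE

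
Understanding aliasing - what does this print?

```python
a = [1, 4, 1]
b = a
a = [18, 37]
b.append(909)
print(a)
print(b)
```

Key concept: rebinding vs mutation: a is rebound to a new list, b still points at the original.
Step by step:
`a = [1, 4, 1]` → a = [1, 4, 1]
`b = a` → b = [1, 4, 1] (same object as a)
`a = [18, 37]` → a = [18, 37]
`b.append(909)` → b = [1, 4, 1, 909]
`print(a)` → prints [18, 37]
`print(b)` → prints [1, 4, 1, 909]

Answer:
[18, 37]
[1, 4, 1, 909]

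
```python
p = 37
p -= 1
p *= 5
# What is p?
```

Trace:
`p = 37` → p = 37
`p -= 1` → p = 36
`p *= 5` → p = 180
So p = 180

Answer: 180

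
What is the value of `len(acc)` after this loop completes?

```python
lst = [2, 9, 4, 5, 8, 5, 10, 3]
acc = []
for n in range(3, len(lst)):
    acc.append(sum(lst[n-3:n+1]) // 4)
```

Number of 4-element averages
`acc` takes the values: [] → [5] → [5, 6] → [5, 6, 5] → [5, 6, 5, 7] → [5, 6, 5, 7, 6]
So `len(acc)` = 5

Answer: 5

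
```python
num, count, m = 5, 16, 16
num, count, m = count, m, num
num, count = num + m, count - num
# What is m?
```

Trace:
`num, count, m = 5, 16, 16` → num = 5; count = 16; m = 16
`num, count, m = count, m, num` → num = 16; count = 16; m = 5
`num, count = num + m, count - num` → num = 21; count = 0
So m = 5

Answer: 5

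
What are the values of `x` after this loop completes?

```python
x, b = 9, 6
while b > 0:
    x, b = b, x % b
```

GCD of 9 and 6
`x` takes the values: 9 → 6 → 3

Answer: 3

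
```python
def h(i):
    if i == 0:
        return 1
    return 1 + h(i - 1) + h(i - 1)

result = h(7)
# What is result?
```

h(i) = 1 + 2·h(i-1), h(0)=1. Closed form: (1+1)·2^7 - 1 = 255.

Answer: 255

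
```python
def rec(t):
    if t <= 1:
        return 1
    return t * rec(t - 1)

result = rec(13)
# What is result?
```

rec(13) = 13 * 12 * 11 * 10 * 9 * 8 * 7 * 6 * 5 * 4 * 3 * 2 * 1 = 6227020800

Answer: 6227020800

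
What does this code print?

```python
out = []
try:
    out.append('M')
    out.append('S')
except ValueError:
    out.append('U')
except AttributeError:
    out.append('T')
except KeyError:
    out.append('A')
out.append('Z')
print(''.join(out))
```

Execution trace: 'M' (try body) → 'S' (try body, no exception) → 'Z' (after the try/except). Output: MSZ

Answer: MSZ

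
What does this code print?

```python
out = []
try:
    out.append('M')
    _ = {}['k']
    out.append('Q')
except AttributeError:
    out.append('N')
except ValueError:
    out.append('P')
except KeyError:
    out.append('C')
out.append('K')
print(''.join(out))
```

Execution trace: 'M' (try body) → 'C' (except KeyError) → 'K' (after the try/except). Output: MCK

Answer: MCK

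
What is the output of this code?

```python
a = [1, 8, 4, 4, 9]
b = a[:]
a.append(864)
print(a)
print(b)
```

Key concept: slice [:] creates copy.
Step by step:
`a = [1, 8, 4, 4, 9]` → a = [1, 8, 4, 4, 9]
`b = a[:]` → b = [1, 8, 4, 4, 9]
`a.append(864)` → a = [1, 8, 4, 4, 9, 864]
`print(a)` → prints [1, 8, 4, 4, 9, 864]
`print(b)` → prints [1, 8, 4, 4, 9]

Answer:
[1, 8, 4, 4, 9, 864]
[1, 8, 4, 4, 9]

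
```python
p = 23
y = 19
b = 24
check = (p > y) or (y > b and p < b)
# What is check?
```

Trace:
`p = 23` → p = 23
`y = 19` → y = 19
`b = 24` → b = 24
`check = (p > y) or (y > b and p < b)` → check = True
So check = True

Answer: True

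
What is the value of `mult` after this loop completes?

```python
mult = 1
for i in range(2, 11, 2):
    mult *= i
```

Product of even numbers 2 to 10
`mult` takes the values: 1 → 2 → 8 → 48 → 384 → 3840

Answer: 3840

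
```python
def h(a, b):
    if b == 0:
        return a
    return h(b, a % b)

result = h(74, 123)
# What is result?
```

h(74, 123) -> h(123, 74) -> h(74, 49) -> h(49, 25) -> h(25, 24) -> h(24, 1) -> h(1, 0) -> 1

Answer: 1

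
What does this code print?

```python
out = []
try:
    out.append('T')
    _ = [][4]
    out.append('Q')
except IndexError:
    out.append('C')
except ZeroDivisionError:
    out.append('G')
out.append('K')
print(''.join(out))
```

Execution trace: 'T' (try body) → 'C' (except IndexError) → 'K' (after the try/except). Output: TCK

Answer: TCK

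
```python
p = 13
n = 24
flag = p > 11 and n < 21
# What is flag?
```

Trace:
`p = 13` → p = 13
`n = 24` → n = 24
`flag = p > 11 and n < 21` → flag = False
So flag = False

Answer: False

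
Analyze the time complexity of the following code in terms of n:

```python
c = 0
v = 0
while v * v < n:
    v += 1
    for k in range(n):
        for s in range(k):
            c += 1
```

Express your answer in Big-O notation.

Each loop level contributes: √n × n × n. Multiplying the contributions gives O(n^2√n).

Answer: O(n^2√n)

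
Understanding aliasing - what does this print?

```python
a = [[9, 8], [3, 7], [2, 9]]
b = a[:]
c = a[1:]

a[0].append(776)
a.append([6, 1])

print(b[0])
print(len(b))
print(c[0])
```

Key concept: slice with nested mutation.
Step by step:
`a = [[9, 8], [3, 7], [2, 9]]` → a = [[9, 8], [3, 7], [2, 9]]
`b = a[:]` → b = [[9, 8], [3, 7], [2, 9]]
`c = a[1:]` → c = [[3, 7], [2, 9]]
`a[0].append(776)` → a = [[9, 8, 776], [3, 7], [2, 9]]; b = [[9, 8, 776], [3, 7], [2, 9]]
`a.append([6, 1])` → a = [[9, 8, 776], [3, 7], [2, 9], [6, 1]]
`print(b[0])` → prints [9, 8, 776]
`print(len(b))` → prints 3
`print(c[0])` → prints [3, 7]

Answer:
[9, 8, 776]
3
[3, 7]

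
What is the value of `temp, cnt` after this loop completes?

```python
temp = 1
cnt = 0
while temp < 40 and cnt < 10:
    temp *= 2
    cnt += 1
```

Double until >= 40 or 10 iterations
`temp, cnt` takes the values: (1, 0) → (2, 0) → (2, 1) → (4, 1) → (4, 2) → (8, 2) → (8, 3) → (16, 3) → (16, 4) → (32, 4) → (32, 5) → (64, 5) → (64, 6)

Answer: 64, 6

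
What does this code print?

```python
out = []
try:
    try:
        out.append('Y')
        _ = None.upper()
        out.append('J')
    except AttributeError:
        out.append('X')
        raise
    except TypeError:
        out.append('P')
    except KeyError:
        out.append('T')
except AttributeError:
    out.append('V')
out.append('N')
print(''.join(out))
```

Execution trace: 'Y' (try body) → 'X' (except AttributeError) → 'V' (outer except AttributeError) → 'N' (after the try/except). Output: YXVN

Answer: YXVN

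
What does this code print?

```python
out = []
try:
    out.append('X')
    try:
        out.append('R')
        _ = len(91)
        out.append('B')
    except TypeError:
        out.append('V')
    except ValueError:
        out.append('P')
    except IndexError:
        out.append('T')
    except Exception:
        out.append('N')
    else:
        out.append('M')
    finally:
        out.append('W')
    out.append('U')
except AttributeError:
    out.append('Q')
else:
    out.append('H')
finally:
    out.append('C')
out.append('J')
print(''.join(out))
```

Execution trace: 'X' (try body) → 'R' (inner try body) → 'V' (inner except TypeError) → 'W' (inner finally) → 'U' (try body, no exception) → 'H' (else) → 'C' (finally) → 'J' (after the try/except). Output: XRVWUHCJ

Answer: XRVWUHCJ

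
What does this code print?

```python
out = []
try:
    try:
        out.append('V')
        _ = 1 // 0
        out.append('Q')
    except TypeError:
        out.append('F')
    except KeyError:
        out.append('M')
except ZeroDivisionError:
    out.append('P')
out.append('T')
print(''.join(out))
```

Execution trace: 'V' (try body) → 'P' (outer except ZeroDivisionError) → 'T' (after the try/except). Output: VPT

Answer: VPT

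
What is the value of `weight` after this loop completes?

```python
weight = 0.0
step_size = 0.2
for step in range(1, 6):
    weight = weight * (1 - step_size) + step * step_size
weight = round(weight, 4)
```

Moving average with lr=0.2
`weight` takes the values: 0.0 → 0.2 → 0.56 → 1.048 → 1.6384 → 2.31072 → 2.3107

Answer: 2.3107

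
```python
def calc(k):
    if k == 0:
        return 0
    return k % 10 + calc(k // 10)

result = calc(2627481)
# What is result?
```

Sum of digits of 2627481: 1 + 8 + 4 + 7 + 2 + 6 + 2 = 30

Answer: 30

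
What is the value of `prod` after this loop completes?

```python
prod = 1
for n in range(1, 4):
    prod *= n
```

3! = 6
`prod` takes the values: 1 → 2 → 6

Answer: 6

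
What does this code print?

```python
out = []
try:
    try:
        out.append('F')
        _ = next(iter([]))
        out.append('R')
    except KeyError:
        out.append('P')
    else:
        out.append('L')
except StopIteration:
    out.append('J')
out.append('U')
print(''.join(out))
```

Execution trace: 'F' (try body) → 'J' (outer except StopIteration) → 'U' (after the try/except). Output: FJU

Answer: FJU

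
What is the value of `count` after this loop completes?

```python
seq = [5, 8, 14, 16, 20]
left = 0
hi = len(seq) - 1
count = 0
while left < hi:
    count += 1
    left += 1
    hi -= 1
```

Iterations until pointers meet (list length 5)
`count` takes the values: 0 → 1 → 2

Answer: 2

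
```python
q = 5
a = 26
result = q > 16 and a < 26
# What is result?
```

Trace:
`q = 5` → q = 5
`a = 26` → a = 26
`result = q > 16 and a < 26` → result = False
So result = False

Answer: False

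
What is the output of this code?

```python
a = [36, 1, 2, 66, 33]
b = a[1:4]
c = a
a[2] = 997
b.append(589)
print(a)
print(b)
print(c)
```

Key concept: slice vs alias.
Step by step:
`a = [36, 1, 2, 66, 33]` → a = [36, 1, 2, 66, 33]
`b = a[1:4]` → b = [1, 2, 66]
`c = a` → c = [36, 1, 2, 66, 33] (same object as a)
`a[2] = 997` → a = [36, 1, 997, 66, 33] (same object as c); c = [36, 1, 997, 66, 33] (same object as a)
`b.append(589)` → b = [1, 2, 66, 589]
`print(a)` → prints [36, 1, 997, 66, 33]
`print(b)` → prints [1, 2, 66, 589]
`print(c)` → prints [36, 1, 997, 66, 33]

Answer:
[36, 1, 997, 66, 33]
[1, 2, 66, 589]
[36, 1, 997, 66, 33]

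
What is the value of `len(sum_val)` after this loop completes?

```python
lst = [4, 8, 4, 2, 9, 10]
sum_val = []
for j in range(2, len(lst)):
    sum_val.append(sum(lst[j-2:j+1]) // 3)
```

Number of 3-element averages
`sum_val` takes the values: [] → [5] → [5, 4] → [5, 4, 5] → [5, 4, 5, 7]
So `len(sum_val)` = 4

Answer: 4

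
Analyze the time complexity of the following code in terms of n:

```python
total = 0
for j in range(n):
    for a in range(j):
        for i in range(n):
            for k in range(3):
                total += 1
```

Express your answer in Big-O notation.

Each loop level contributes: n × n × n × 1. Multiplying the contributions gives O(n^3).

Answer: O(n^3)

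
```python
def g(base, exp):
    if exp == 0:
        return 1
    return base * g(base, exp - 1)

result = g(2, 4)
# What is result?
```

g(2, 4) = 2 * 2 * 2 * 2 = 16

Answer: 16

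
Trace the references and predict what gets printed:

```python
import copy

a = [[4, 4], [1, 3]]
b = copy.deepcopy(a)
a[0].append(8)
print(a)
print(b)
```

Key concept: deep copy is fully independent.
Step by step:
`a = [[4, 4], [1, 3]]` → a = [[4, 4], [1, 3]]
`b = copy.deepcopy(a)` → b = [[4, 4], [1, 3]]
`a[0].append(8)` → a = [[4, 4, 8], [1, 3]]
`print(a)` → prints [[4, 4, 8], [1, 3]]
`print(b)` → prints [[4, 4], [1, 3]]

Answer:
[[4, 4, 8], [1, 3]]
[[4, 4], [1, 3]]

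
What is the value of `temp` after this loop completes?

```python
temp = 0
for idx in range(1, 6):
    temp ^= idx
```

XOR of 1 to 5
`temp` takes the values: 0 → 1 → 3 → 0 → 4 → 1

Answer: 1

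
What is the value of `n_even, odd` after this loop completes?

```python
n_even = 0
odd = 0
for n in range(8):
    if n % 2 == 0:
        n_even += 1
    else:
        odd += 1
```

Count evens and odds in range(8)
`n_even, odd` takes the values: (0, 0) → (1, 0) → (1, 1) → (2, 1) → (2, 2) → (3, 2) → (3, 3) → (4, 3) → (4, 4)

Answer: 4, 4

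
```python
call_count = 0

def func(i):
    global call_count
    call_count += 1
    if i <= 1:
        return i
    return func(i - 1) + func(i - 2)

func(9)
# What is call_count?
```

Calls(i) = 1 + Calls(i-1) + Calls(i-2); Calls(0)=Calls(1)=1. For i=9 this gives 109.

Answer: 109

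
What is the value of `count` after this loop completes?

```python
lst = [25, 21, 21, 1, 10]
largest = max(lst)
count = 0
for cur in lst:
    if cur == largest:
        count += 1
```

Count of max value 25 in [25, 21, 21, 1, 10]
`count` takes the values: 0 → 1

Answer: 1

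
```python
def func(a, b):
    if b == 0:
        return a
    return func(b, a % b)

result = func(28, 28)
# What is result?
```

func(28, 28) -> func(28, 0) -> 28

Answer: 28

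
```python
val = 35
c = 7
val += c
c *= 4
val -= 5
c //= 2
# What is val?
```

Trace:
`val = 35` → val = 35
`c = 7` → c = 7
`val += c` → val = 42
`c *= 4` → c = 28
`val -= 5` → val = 37
`c //= 2` → c = 14
So val = 37

Answer: 37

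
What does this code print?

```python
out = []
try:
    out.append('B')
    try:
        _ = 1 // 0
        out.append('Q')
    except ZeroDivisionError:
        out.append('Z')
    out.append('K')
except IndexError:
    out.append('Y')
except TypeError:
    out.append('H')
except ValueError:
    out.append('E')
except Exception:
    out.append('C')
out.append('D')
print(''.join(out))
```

Execution trace: 'B' (try body) → 'Z' (inner except ZeroDivisionError) → 'K' (try body, no exception) → 'D' (after the try/except). Output: BZKD

Answer: BZKD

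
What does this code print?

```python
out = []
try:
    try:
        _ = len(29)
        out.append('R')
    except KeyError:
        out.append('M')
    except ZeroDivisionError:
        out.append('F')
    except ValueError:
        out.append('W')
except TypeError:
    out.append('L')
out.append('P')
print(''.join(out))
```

Execution trace: 'L' (outer except TypeError) → 'P' (after the try/except). Output: LP

Answer: LP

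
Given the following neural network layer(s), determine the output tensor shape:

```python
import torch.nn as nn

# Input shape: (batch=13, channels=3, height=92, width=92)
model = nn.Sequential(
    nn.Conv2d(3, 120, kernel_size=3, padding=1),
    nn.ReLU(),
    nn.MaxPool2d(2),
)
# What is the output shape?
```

Input: (13, 3, 92, 92) -> after Conv2d: (13, 120, 92, 92) -> after ReLU: (13, 120, 92, 92) -> Output: (13, 120, 46, 46)

Answer: (13, 120, 46, 46)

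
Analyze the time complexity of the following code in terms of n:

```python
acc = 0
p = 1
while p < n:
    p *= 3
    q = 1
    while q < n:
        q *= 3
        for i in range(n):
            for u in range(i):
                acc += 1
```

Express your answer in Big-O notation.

Each loop level contributes: log n × log n × n × n. Multiplying the contributions gives O(n^2 log² n).

Answer: O(n^2 log² n)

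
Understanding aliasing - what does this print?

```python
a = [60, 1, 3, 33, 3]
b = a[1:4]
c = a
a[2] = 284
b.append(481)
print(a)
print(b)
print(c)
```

Key concept: slice vs alias.
Step by step:
`a = [60, 1, 3, 33, 3]` → a = [60, 1, 3, 33, 3]
`b = a[1:4]` → b = [1, 3, 33]
`c = a` → c = [60, 1, 3, 33, 3] (same object as a)
`a[2] = 284` → a = [60, 1, 284, 33, 3] (same object as c); c = [60, 1, 284, 33, 3] (same object as a)
`b.append(481)` → b = [1, 3, 33, 481]
`print(a)` → prints [60, 1, 284, 33, 3]
`print(b)` → prints [1, 3, 33, 481]
`print(c)` → prints [60, 1, 284, 33, 3]

Answer:
[60, 1, 284, 33, 3]
[1, 3, 33, 481]
[60, 1, 284, 33, 3]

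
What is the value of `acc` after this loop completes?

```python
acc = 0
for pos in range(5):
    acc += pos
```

Sum of 0 to 4 = 10
`acc` takes the values: 0 → 1 → 3 → 6 → 10

Answer: 10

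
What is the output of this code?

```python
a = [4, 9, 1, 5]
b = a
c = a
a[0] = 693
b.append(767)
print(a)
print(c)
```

Key concept: multiple aliases.
Step by step:
`a = [4, 9, 1, 5]` → a = [4, 9, 1, 5]
`b = a` → b = [4, 9, 1, 5] (same object as a)
`c = a` → c = [4, 9, 1, 5] (same object as a, b)
`a[0] = 693` → a = [693, 9, 1, 5] (same object as b, c); b = [693, 9, 1, 5] (same object as a, c); c = [693, 9, 1, 5] (same object as a, b)
`b.append(767)` → a = [693, 9, 1, 5, 767] (same object as b, c); b = [693, 9, 1, 5, 767] (same object as a, c); c = [693, 9, 1, 5, 767] (same object as a, b)
`print(a)` → prints [693, 9, 1, 5, 767]
`print(c)` → prints [693, 9, 1, 5, 767]

Answer:
[693, 9, 1, 5, 767]
[693, 9, 1, 5, 767]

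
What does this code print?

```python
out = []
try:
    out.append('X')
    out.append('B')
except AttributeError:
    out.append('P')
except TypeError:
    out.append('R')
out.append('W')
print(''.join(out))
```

Execution trace: 'X' (try body) → 'B' (try body, no exception) → 'W' (after the try/except). Output: XBW

Answer: XBW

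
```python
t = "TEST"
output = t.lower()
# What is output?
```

Trace:
`t = "TEST"` → t = 'TEST'
`output = t.lower()` → output = 'test'
So output = 'test'

Answer: 'test'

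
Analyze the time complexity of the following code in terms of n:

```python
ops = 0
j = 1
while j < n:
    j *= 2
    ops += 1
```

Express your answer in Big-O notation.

Each loop level contributes: log n. Multiplying the contributions gives O(log n).

Answer: O(log n)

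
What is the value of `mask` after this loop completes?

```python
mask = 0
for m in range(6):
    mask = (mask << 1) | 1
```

Build 6 consecutive 1-bits: 0b111111
`mask` takes the values: 0 → 1 → 3 → 7 → 15 → 31 → 63

Answer: 63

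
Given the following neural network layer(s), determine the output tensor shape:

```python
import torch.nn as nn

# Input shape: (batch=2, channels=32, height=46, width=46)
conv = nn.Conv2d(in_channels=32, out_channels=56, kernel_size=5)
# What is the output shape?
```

Input: (2, 32, 46, 46) -> Output: (2, 56, 42, 42)

Answer: (2, 56, 42, 42)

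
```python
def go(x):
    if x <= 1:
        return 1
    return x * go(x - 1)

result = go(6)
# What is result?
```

go(6) = 6 * 5 * 4 * 3 * 2 * 1 = 720

Answer: 720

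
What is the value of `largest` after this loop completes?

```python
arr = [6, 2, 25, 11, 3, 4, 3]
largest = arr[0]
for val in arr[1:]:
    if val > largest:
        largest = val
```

Maximum of [6, 2, 25, 11, 3, 4, 3]
`largest` takes the values: 6 → 25

Answer: 25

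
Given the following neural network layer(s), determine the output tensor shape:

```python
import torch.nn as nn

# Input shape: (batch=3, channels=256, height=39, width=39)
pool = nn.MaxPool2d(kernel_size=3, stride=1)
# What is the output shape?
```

Input: (3, 256, 39, 39) -> Output: (3, 256, 37, 37)

Answer: (3, 256, 37, 37)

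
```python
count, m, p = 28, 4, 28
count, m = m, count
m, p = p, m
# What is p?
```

Trace:
`count, m, p = 28, 4, 28` → count = 28; m = 4; p = 28
`count, m = m, count` → count = 4; m = 28
`m, p = p, m` → m = 28; p = 28
So p = 28

Answer: 28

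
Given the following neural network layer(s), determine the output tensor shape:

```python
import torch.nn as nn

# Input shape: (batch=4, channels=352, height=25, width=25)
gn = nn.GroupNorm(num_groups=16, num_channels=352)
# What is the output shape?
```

Input: (4, 352, 25, 25) -> Output: (4, 352, 25, 25)

Answer: (4, 352, 25, 25)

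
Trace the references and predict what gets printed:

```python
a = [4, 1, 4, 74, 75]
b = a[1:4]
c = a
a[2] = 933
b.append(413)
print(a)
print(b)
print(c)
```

Key concept: slice vs alias.
Step by step:
`a = [4, 1, 4, 74, 75]` → a = [4, 1, 4, 74, 75]
`b = a[1:4]` → b = [1, 4, 74]
`c = a` → c = [4, 1, 4, 74, 75] (same object as a)
`a[2] = 933` → a = [4, 1, 933, 74, 75] (same object as c); c = [4, 1, 933, 74, 75] (same object as a)
`b.append(413)` → b = [1, 4, 74, 413]
`print(a)` → prints [4, 1, 933, 74, 75]
`print(b)` → prints [1, 4, 74, 413]
`print(c)` → prints [4, 1, 933, 74, 75]

Answer:
[4, 1, 933, 74, 75]
[1, 4, 74, 413]
[4, 1, 933, 74, 75]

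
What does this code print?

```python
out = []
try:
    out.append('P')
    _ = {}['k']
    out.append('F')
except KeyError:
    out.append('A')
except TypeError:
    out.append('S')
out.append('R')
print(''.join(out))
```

Execution trace: 'P' (try body) → 'A' (except KeyError) → 'R' (after the try/except). Output: PAR

Answer: PAR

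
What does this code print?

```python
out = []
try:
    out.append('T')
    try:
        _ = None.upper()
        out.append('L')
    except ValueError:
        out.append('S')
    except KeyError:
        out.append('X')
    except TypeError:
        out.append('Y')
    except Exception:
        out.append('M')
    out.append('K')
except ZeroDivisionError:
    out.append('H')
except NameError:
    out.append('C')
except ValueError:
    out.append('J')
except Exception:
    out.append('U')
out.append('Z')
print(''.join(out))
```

Execution trace: 'T' (try body) → 'M' (inner except Exception) → 'K' (try body, no exception) → 'Z' (after the try/except). Output: TMKZ

Answer: TMKZ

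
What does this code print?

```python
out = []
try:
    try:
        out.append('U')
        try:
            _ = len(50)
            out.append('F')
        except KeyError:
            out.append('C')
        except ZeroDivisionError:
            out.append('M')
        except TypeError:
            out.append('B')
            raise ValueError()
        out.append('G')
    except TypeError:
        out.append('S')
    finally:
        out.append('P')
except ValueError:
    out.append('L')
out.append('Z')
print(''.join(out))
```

Execution trace: 'U' (try body) → 'B' (inner except TypeError) → 'P' (finally) → 'L' (outer except ValueError) → 'Z' (after the try/except). Output: UBPLZ

Answer: UBPLZ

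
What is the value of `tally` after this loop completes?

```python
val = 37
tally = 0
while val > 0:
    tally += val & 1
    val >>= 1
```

Count set bits in 37 (binary: 0b100101)
`tally` takes the values: 0 → 1 → 2 → 3

Answer: 3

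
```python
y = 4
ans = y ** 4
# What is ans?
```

Trace:
`y = 4` → y = 4
`ans = y ** 4` → ans = 256
So ans = 256

Answer: 256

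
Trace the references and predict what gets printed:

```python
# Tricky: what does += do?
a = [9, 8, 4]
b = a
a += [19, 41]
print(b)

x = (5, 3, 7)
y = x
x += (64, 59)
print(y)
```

Key concept: += behavior differs for mutable vs immutable.
Step by step:
`a = [9, 8, 4]` → a = [9, 8, 4]
`b = a` → b = [9, 8, 4] (same object as a)
`a += [19, 41]` → a = [9, 8, 4, 19, 41] (same object as b); b = [9, 8, 4, 19, 41] (same object as a)
`print(b)` → prints [9, 8, 4, 19, 41]
`x = (5, 3, 7)` → x = (5, 3, 7)
`y = x` → y = (5, 3, 7)
`x += (64, 59)` → x = (5, 3, 7, 64, 59)
`print(y)` → prints (5, 3, 7)

Answer:
[9, 8, 4, 19, 41]
(5, 3, 7)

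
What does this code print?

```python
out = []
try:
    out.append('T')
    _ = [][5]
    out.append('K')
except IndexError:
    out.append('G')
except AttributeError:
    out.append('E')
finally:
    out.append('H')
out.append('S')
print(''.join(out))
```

Execution trace: 'T' (try body) → 'G' (except IndexError) → 'H' (finally) → 'S' (after the try/except). Output: TGHS

Answer: TGHS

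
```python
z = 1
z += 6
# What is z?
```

Trace:
`z = 1` → z = 1
`z += 6` → z = 7
So z = 7

Answer: 7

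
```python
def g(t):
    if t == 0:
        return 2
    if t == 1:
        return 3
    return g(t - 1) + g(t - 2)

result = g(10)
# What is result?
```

Build up from base cases: g(0)=2, g(1)=3, g(2)=5, g(3)=8, g(4)=13, g(5)=21, g(6)=34, ..., g(10)=233

Answer: 233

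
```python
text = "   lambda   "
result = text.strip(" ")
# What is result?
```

Trace:
`text = "   lambda   "` → text = '   lambda   '
`result = text.strip(" ")` → result = 'lambda'
So result = 'lambda'

Answer: 'lambda'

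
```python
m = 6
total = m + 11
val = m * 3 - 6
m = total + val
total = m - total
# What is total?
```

Trace:
`m = 6` → m = 6
`total = m + 11` → total = 17
`val = m * 3 - 6` → val = 12
`m = total + val` → m = 29
`total = m - total` → total = 12
So total = 12

Answer: 12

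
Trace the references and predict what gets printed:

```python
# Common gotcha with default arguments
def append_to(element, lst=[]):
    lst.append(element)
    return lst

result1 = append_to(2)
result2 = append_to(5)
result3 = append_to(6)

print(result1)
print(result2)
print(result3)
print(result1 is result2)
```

Key concept: mutable default argument gotcha.
Step by step:
`result1 = append_to(2)` → result1 = [2]
`result2 = append_to(5)` → result1 = [2, 5] (same object as result2); result2 = [2, 5] (same object as result1)
`result3 = append_to(6)` → result1 = [2, 5, 6] (same object as result2, result3); result2 = [2, 5, 6] (same object as result1, result3); result3 = [2, 5, 6] (same object as result1, result2)
`print(result1)` → prints [2, 5, 6]
`print(result2)` → prints [2, 5, 6]
`print(result3)` → prints [2, 5, 6]
`print(result1 is result2)` → prints True

Answer:
[2, 5, 6]
[2, 5, 6]
[2, 5, 6]
True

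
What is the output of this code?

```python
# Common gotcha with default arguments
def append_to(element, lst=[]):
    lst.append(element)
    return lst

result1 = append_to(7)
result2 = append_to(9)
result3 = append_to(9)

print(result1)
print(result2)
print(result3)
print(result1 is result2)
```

Key concept: mutable default argument gotcha.
Step by step:
`result1 = append_to(7)` → result1 = [7]
`result2 = append_to(9)` → result1 = [7, 9] (same object as result2); result2 = [7, 9] (same object as result1)
`result3 = append_to(9)` → result1 = [7, 9, 9] (same object as result2, result3); result2 = [7, 9, 9] (same object as result1, result3); result3 = [7, 9, 9] (same object as result1, result2)
`print(result1)` → prints [7, 9, 9]
`print(result2)` → prints [7, 9, 9]
`print(result3)` → prints [7, 9, 9]
`print(result1 is result2)` → prints True

Answer:
[7, 9, 9]
[7, 9, 9]
[7, 9, 9]
True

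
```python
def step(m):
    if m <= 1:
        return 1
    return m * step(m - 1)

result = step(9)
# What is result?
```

step(9) = 9 * 8 * 7 * 6 * 5 * 4 * 3 * 2 * 1 = 362880

Answer: 362880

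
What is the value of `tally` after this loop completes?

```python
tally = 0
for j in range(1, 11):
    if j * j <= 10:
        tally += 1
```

Count numbers where j² ≤ 10
`tally` takes the values: 0 → 1 → 2 → 3

Answer: 3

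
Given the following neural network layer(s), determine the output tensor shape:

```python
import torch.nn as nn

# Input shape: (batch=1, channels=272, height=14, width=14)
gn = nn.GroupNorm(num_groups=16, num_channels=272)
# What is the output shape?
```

Input: (1, 272, 14, 14) -> Output: (1, 272, 14, 14)

Answer: (1, 272, 14, 14)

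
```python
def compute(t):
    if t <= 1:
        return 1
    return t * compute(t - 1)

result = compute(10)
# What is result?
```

compute(10) = 10 * 9 * 8 * 7 * 6 * 5 * 4 * 3 * 2 * 1 = 3628800

Answer: 3628800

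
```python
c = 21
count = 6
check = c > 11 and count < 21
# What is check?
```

Trace:
`c = 21` → c = 21
`count = 6` → count = 6
`check = c > 11 and count < 21` → check = True
So check = True

Answer: True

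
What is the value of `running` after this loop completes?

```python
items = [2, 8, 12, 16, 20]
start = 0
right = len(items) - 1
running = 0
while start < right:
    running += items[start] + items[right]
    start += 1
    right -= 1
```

Sum of pairs from ends
`running` takes the values: 0 → 22 → 46

Answer: 46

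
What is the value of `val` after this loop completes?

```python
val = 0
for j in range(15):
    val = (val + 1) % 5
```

Increment mod 5, 15 times = 0
`val` takes the values: 0 → 1 → 2 → 3 → 4 → 0 → 1 → 2 → 3 → 4 → 0 → 1 → 2 → 3 → 4 → 0

Answer: 0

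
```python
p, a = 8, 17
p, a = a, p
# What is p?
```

Trace:
`p, a = 8, 17` → p = 8; a = 17
`p, a = a, p` → p = 17; a = 8
So p = 17

Answer: 17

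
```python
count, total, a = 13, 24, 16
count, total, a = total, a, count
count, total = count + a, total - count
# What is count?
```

Trace:
`count, total, a = 13, 24, 16` → count = 13; total = 24; a = 16
`count, total, a = total, a, count` → count = 24; total = 16; a = 13
`count, total = count + a, total - count` → count = 37; total = -8
So count = 37

Answer: 37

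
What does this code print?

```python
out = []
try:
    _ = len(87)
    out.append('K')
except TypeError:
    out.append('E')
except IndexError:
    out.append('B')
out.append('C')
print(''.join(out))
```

Execution trace: 'E' (except TypeError) → 'C' (after the try/except). Output: EC

Answer: EC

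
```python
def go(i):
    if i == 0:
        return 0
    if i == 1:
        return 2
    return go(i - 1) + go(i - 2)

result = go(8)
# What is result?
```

Build up from base cases: go(0)=0, go(1)=2, go(2)=2, go(3)=4, go(4)=6, go(5)=10, go(6)=16, ..., go(8)=42

Answer: 42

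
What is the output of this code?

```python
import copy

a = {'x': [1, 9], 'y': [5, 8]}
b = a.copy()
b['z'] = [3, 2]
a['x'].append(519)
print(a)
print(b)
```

Key concept: shallow copy of dict with mutable values.
Step by step:
`a = {'x': [1, 9], 'y': [5, 8]}` → a = {'x': [1, 9], 'y': [5, 8]}
`b = a.copy()` → b = {'x': [1, 9], 'y': [5, 8]}
`b['z'] = [3, 2]` → b = {'x': [1, 9], 'y': [5, 8], 'z': [3, 2]}
`a['x'].append(519)` → a = {'x': [1, 9, 519], 'y': [5, 8]}; b = {'x': [1, 9, 519], 'y': [5, 8], 'z': [3, 2]}
`print(a)` → prints {'x': [1, 9, 519], 'y': [5, 8]}
`print(b)` → prints {'x': [1, 9, 519], 'y': [5, 8], 'z': [3, 2]}

Answer:
{'x': [1, 9, 519], 'y': [5, 8]}
{'x': [1, 9, 519], 'y': [5, 8], 'z': [3, 2]}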